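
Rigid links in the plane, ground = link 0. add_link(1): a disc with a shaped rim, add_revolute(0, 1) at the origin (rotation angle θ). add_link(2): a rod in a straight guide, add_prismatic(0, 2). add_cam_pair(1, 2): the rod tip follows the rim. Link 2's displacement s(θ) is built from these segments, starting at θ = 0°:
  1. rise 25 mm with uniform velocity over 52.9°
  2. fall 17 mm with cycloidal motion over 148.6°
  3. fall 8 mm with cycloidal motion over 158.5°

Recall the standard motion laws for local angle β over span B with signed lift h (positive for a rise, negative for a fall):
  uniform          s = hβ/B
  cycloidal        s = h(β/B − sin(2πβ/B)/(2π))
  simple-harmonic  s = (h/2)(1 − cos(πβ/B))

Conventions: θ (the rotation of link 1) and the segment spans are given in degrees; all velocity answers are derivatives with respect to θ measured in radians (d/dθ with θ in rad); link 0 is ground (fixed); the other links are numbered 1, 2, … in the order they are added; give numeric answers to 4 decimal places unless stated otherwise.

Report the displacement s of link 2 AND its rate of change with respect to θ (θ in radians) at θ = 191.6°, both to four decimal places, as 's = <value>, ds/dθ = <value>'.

segment 1 (0° to 52.9°, uniform, h = 25) is passed completely: s = 0.0000 + (25) = 25.0000
θ = 191.6° falls in segment 2 (52.9° to 201.5°, cycloidal, h = -17): β = 191.6 − 52.9 = 138.7°, B = 148.6°; Δs = -17·(0.9334 − sin(2π·0.9334)/(2π)) = -16.9672; s = 25.0000 − 16.9672 = 8.0328
velocity in seg [52.9°–201.5°] (cycloidal), θ in radians: β = 138.7° = 2.4208 rad, B = 148.6° = 2.5936 rad; ds/dθ = (h/B)(1 − cos(2πβ/B)) = ((-17)/2.5936)(1 − cos(2π·0.9334)) = -0.565932 mm/rad

s = 8.0328, ds/dθ = -0.5659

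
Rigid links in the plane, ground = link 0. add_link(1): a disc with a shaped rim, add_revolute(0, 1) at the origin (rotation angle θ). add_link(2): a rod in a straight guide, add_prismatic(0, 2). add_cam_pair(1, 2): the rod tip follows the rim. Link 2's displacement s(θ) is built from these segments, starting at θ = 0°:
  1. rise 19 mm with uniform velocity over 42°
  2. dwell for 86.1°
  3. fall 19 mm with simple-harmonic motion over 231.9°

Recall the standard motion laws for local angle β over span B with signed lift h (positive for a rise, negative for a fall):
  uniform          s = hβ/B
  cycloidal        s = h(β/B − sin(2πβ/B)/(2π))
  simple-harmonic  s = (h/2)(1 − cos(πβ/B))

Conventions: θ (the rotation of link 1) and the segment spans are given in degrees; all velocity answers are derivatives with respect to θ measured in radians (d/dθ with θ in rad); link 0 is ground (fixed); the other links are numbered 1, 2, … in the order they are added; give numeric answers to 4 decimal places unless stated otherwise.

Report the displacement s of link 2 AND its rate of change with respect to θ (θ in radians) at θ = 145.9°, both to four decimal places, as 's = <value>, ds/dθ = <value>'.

segment 1 (0° to 42°, uniform, h = 19) is passed completely: s = 0.0000 + (19) = 19.0000
segment 2 (42° to 128.1°, dwell): s unchanged at 19.0000
θ = 145.9° falls in segment 3 (128.1° to 360°, simple-harmonic, h = -19): β = 145.9 − 128.1 = 17.8°, B = 231.9°; Δs = -19/2·(1 − cos(π·0.0768)) = -0.2749; s = 19.0000 − 0.2749 = 18.7251
velocity in seg [128.1°–360°] (simple-harmonic), θ in radians: β = 17.8° = 0.3107 rad, B = 231.9° = 4.0474 rad; ds/dθ = (πh/(2B)) sin(πβ/B) = (π·(-19)/(2·4.0474)) sin(π·0.0768) = -1.760951 mm/rad

s = 18.7251, ds/dθ = -1.7610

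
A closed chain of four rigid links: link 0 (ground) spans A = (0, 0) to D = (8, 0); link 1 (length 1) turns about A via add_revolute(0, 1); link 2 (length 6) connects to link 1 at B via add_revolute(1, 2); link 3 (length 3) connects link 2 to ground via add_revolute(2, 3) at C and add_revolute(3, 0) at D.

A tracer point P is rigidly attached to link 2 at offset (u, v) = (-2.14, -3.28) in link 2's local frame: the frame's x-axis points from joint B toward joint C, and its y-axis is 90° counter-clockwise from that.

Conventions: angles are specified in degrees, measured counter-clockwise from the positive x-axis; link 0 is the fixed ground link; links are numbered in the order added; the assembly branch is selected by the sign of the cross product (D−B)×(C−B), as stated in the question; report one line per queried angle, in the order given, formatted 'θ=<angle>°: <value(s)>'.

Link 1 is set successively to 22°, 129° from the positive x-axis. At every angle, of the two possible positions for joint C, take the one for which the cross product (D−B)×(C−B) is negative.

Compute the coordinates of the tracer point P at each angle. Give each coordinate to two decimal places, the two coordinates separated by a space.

A=(0,0), D=(8.00,0)
θ=22°: B = A + 1.00·(cos22°, sin22°) = (0.9272, 0.3746)
θ=22°: |BD| = 7.0827
θ=22°: circle(B,6.00) ∩ circle(D,3.00): a=5.4474, h=2.5151
θ=22°:   candidates: C₊=(6.5000,2.5981) cross=17.814; C₋=(6.2339,-2.4251) cross=-17.814
θ=22°:   branch - wants cross < 0 → take C=(6.2339,-2.4251) (cross=-17.814)
θ=22°: ex = (C−B)/|BC| = (0.8845,-0.4666); ey = (0.4666,0.8845)
θ=22°: P = B + -2.14·ex + -3.28·ey = (-2.4961,-1.5279)
θ=129°: B = A + 1.00·(cos129°, sin129°) = (-0.6293, 0.7771)
θ=129°: |BD| = 8.6642
θ=129°: circle(B,6.00) ∩ circle(D,3.00): a=5.8902, h=1.1423
θ=129°:   candidates: C₊=(5.3397,1.3866) cross=9.898; C₋=(5.1347,-0.8889) cross=-9.898
θ=129°:   branch - wants cross < 0 → take C=(5.1347,-0.8889) (cross=-9.898)
θ=129°: ex = (C−B)/|BC| = (0.9607,-0.2777); ey = (0.2777,0.9607)
θ=129°: P = B + -2.14·ex + -3.28·ey = (-3.5959,-1.7796)

θ=22°: -2.50 -1.53
θ=129°: -3.60 -1.78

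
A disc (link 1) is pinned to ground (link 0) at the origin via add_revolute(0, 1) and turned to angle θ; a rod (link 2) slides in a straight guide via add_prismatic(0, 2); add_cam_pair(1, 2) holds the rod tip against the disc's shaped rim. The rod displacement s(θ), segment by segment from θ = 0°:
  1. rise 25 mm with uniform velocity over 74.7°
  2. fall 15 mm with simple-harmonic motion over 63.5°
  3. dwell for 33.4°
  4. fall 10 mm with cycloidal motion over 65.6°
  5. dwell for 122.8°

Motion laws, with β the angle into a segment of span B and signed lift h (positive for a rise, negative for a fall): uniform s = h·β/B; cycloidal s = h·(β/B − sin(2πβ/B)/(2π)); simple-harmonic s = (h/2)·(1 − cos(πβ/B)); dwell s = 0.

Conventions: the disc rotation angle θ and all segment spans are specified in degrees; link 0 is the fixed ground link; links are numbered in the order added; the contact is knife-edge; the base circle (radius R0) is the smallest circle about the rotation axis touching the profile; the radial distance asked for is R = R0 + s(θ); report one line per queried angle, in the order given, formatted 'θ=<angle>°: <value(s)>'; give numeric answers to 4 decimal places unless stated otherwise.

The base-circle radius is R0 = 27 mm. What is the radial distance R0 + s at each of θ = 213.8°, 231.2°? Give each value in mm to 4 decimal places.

segment 1 (0° to 74.7°, uniform, h = 25) is passed completely: s = 0.0000 + (25) = 25.0000
segment 2 (74.7° to 138.2°, simple-harmonic, h = -15) is passed completely: s = 25.0000 + (-15) = 10.0000
segment 3 (138.2° to 171.6°, dwell): s unchanged at 10.0000
θ = 213.8° falls in segment 4 (171.6° to 237.2°, cycloidal, h = -10): β = 213.8 − 171.6 = 42.2°, B = 65.6°; Δs = -10·(0.6433 − sin(2π·0.6433)/(2π)) = -7.6800; s = 10.0000 − 7.6800 = 2.3200
θ = 231.2° falls in segment 4 (171.6° to 237.2°, cycloidal, h = -10): β = 231.2 − 171.6 = 59.6°, B = 65.6°; Δs = -10·(0.9085 − sin(2π·0.9085)/(2π)) = -9.9505; s = 10.0000 − 9.9505 = 0.0495
θ=213.8°: R = R0 + s = 27 + 2.3200 = 29.3200
θ=231.2°: R = R0 + s = 27 + 0.0495 = 27.0495

θ=213.8°: 29.3200
θ=231.2°: 27.0495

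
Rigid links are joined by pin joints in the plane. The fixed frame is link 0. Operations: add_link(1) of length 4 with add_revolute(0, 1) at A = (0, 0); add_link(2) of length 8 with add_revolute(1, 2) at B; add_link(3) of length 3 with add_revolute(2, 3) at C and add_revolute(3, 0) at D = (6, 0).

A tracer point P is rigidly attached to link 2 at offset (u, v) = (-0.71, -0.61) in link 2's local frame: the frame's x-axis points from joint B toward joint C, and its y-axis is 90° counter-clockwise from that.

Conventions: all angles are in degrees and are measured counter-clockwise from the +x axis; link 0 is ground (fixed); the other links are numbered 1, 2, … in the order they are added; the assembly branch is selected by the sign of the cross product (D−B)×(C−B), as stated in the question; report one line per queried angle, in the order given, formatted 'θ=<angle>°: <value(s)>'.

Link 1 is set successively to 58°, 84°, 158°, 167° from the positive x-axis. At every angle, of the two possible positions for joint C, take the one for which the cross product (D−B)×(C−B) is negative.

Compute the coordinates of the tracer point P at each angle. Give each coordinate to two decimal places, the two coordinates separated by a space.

A=(0,0), D=(6.00,0)
θ=58°: B = A + 4.00·(cos58°, sin58°) = (2.1197, 3.3922)
θ=58°: |BD| = 5.1540
θ=58°: circle(B,8.00) ∩ circle(D,3.00): a=7.9127, h=1.1789
θ=58°:   candidates: C₊=(8.8528,-0.9280) cross=6.076; C₋=(7.3010,-2.7032) cross=-6.076
θ=58°:   branch - wants cross < 0 → take C=(7.3010,-2.7032) (cross=-6.076)
θ=58°: ex = (C−B)/|BC| = (0.6477,-0.7619); ey = (0.7619,0.6477)
θ=58°: P = B + -0.71·ex + -0.61·ey = (1.1951,3.5381)
θ=84°: B = A + 4.00·(cos84°, sin84°) = (0.4181, 3.9781)
θ=84°: |BD| = 6.8544
θ=84°: circle(B,8.00) ∩ circle(D,3.00): a=7.4392, h=2.9424
θ=84°:   candidates: C₊=(8.1840,2.0568) cross=20.169; C₋=(4.7686,-2.7356) cross=-20.169
θ=84°:   branch - wants cross < 0 → take C=(4.7686,-2.7356) (cross=-20.169)
θ=84°: ex = (C−B)/|BC| = (0.5438,-0.8392); ey = (0.8392,0.5438)
θ=84°: P = B + -0.71·ex + -0.61·ey = (-0.4799,4.2422)
θ=158°: B = A + 4.00·(cos158°, sin158°) = (-3.7087, 1.4984)
θ=158°: |BD| = 9.8237
θ=158°: circle(B,8.00) ∩ circle(D,3.00): a=7.7112, h=2.1301
θ=158°:   candidates: C₊=(4.2371,2.4274) cross=20.926; C₋=(3.5873,-1.7830) cross=-20.926
θ=158°:   branch - wants cross < 0 → take C=(3.5873,-1.7830) (cross=-20.926)
θ=158°: ex = (C−B)/|BC| = (0.9120,-0.4102); ey = (0.4102,0.9120)
θ=158°: P = B + -0.71·ex + -0.61·ey = (-4.6065,1.2333)
θ=167°: B = A + 4.00·(cos167°, sin167°) = (-3.8975, 0.8998)
θ=167°: |BD| = 9.9383
θ=167°: circle(B,8.00) ∩ circle(D,3.00): a=7.7362, h=2.0374
θ=167°:   candidates: C₊=(3.9914,2.2284) cross=20.248; C₋=(3.6225,-1.8296) cross=-20.248
θ=167°:   branch - wants cross < 0 → take C=(3.6225,-1.8296) (cross=-20.248)
θ=167°: ex = (C−B)/|BC| = (0.9400,-0.3412); ey = (0.3412,0.9400)
θ=167°: P = B + -0.71·ex + -0.61·ey = (-4.7730,0.5686)

θ=58°: 1.20 3.54
θ=84°: -0.48 4.24
θ=158°: -4.61 1.23
θ=167°: -4.77 0.57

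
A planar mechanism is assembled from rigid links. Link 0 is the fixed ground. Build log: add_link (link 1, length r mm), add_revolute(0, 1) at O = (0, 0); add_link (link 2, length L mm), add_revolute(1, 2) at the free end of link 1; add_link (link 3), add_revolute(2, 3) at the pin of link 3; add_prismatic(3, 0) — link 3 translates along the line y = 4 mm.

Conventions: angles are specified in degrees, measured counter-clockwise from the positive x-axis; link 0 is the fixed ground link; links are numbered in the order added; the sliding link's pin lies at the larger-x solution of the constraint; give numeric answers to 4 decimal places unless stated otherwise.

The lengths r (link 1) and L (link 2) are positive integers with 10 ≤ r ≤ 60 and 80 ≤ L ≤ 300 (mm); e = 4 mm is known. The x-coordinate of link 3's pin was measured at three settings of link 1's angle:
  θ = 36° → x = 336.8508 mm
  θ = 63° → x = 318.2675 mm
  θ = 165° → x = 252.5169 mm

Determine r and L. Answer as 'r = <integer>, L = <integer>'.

constraint per measurement: (x − r cos θ)² + (r sin θ − e)² = L²
subtracting the θ₁ and θ₂ equations cancels the r² and L² terms:
r = (x₁² − x₂²) / (2[(x₁cos θ₁ + e sin θ₁) − (x₂cos θ₂ + e sin θ₂)]) = 48.0002 → r = 48
L² = (x₁ − r cos θ₁)² + (r sin θ₁ − e)² = 89401.0218 → L = 299.0000 → L = 299
check at θ₃=165°: x = 252.5169 (printed 252.5169) ✓

r = 48, L = 299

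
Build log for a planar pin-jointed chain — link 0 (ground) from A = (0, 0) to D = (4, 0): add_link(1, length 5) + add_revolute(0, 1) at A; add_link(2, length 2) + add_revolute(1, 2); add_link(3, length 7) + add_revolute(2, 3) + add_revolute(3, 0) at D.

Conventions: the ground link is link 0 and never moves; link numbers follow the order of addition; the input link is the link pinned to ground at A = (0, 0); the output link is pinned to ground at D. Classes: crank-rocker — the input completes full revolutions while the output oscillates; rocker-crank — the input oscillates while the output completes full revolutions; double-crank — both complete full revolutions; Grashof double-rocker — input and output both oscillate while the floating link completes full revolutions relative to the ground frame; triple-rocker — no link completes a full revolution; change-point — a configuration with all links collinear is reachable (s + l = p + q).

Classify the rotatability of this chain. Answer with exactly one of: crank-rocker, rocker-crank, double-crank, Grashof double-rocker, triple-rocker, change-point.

lengths: ground=4, input=5, coupler=2, output=7
sorted: s=2 (shortest), l=7 (longest), p+q=9
s + l = 9 vs p + q = 9
s + l = p + q → change-point (collinear configuration reachable)

change-point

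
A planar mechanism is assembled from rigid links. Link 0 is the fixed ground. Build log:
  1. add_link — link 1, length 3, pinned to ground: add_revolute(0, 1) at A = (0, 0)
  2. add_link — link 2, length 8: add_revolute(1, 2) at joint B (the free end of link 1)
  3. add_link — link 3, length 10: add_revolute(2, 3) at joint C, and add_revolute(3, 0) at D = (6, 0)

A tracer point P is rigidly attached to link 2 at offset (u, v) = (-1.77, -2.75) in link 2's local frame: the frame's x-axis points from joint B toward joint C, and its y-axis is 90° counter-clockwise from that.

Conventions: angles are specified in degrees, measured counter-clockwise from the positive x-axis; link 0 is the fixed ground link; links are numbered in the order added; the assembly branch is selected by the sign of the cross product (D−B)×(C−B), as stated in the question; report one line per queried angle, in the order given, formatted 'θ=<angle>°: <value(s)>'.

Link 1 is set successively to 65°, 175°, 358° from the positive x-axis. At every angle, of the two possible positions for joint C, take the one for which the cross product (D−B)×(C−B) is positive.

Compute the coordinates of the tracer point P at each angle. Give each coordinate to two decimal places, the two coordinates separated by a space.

A=(0,0), D=(6.00,0)
θ=65°: B = A + 3.00·(cos65°, sin65°) = (1.2679, 2.7189)
θ=65°: |BD| = 5.4576
θ=65°: circle(B,8.00) ∩ circle(D,10.00): a=-0.5693, h=7.9797
θ=65°:   candidates: C₊=(4.7496,9.9215) cross=43.550; C₋=(-3.2012,-3.9164) cross=-43.550
θ=65°:   branch + wants cross > 0 → take C=(4.7496,9.9215) (cross=43.550)
θ=65°: ex = (C−B)/|BC| = (0.4352,0.9003); ey = (-0.9003,0.4352)
θ=65°: P = B + -1.77·ex + -2.75·ey = (2.9734,-0.0715)
θ=175°: B = A + 3.00·(cos175°, sin175°) = (-2.9886, 0.2615)
θ=175°: |BD| = 8.9924
θ=175°: circle(B,8.00) ∩ circle(D,10.00): a=2.4945, h=7.6011
θ=175°:   candidates: C₊=(-0.2741,7.7869) cross=68.352; C₋=(-0.7162,-7.4090) cross=-68.352
θ=175°:   branch + wants cross > 0 → take C=(-0.2741,7.7869) (cross=68.352)
θ=175°: ex = (C−B)/|BC| = (0.3393,0.9407); ey = (-0.9407,0.3393)
θ=175°: P = B + -1.77·ex + -2.75·ey = (-1.0023,-2.3366)
θ=358°: B = A + 3.00·(cos358°, sin358°) = (2.9982, -0.1047)
θ=358°: |BD| = 3.0037
θ=358°: circle(B,8.00) ∩ circle(D,10.00): a=-4.4909, h=6.6206
θ=358°:   candidates: C₊=(-1.7207,6.3553) cross=19.886; C₋=(-1.2592,-6.8778) cross=-19.886
θ=358°:   branch + wants cross > 0 → take C=(-1.7207,6.3553) (cross=19.886)
θ=358°: ex = (C−B)/|BC| = (-0.5899,0.8075); ey = (-0.8075,-0.5899)
θ=358°: P = B + -1.77·ex + -2.75·ey = (6.2629,0.0882)

θ=65°: 2.97 -0.07
θ=175°: -1.00 -2.34
θ=358°: 6.26 0.09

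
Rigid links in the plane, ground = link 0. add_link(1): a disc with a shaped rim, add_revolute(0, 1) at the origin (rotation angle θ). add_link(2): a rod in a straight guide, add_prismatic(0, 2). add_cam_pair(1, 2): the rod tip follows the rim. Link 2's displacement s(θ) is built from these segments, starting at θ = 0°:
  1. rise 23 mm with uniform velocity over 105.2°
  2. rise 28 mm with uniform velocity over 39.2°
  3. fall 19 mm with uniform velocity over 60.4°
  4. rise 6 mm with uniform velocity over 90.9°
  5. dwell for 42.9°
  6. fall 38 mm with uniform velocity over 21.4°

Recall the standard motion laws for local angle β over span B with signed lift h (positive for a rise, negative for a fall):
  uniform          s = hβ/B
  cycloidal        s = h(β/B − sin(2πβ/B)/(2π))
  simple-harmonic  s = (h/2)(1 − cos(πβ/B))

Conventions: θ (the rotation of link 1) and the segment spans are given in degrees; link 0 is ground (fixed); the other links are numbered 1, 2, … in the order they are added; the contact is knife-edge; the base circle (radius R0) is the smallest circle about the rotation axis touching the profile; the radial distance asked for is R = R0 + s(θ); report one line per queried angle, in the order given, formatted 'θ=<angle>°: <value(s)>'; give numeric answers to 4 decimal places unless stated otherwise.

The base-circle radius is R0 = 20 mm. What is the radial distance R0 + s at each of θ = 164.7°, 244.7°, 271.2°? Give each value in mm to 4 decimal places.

segment 1 (0° to 105.2°, uniform, h = 23) is passed completely: s = 0.0000 + (23) = 23.0000
segment 2 (105.2° to 144.4°, uniform, h = 28) is passed completely: s = 23.0000 + (28) = 51.0000
θ = 164.7° falls in segment 3 (144.4° to 204.8°, uniform, h = -19): β = 164.7 − 144.4 = 20.3°, B = 60.4°; Δs = -19·20.3/60.4 = -6.3858; s = 51.0000 − 6.3858 = 44.6142
segment 3 (144.4° to 204.8°, uniform, h = -19) is passed completely: s = 51.0000 + (-19) = 32.0000
θ = 244.7° falls in segment 4 (204.8° to 295.7°, uniform, h = 6): β = 244.7 − 204.8 = 39.9°, B = 90.9°; Δs = 6·39.9/90.9 = 2.6337; s = 32.0000 + 2.6337 = 34.6337
θ = 271.2° falls in segment 4 (204.8° to 295.7°, uniform, h = 6): β = 271.2 − 204.8 = 66.4°, B = 90.9°; Δs = 6·66.4/90.9 = 4.3828; s = 32.0000 + 4.3828 = 36.3828
θ=164.7°: R = R0 + s = 20 + 44.6142 = 64.6142
θ=244.7°: R = R0 + s = 20 + 34.6337 = 54.6337
θ=271.2°: R = R0 + s = 20 + 36.3828 = 56.3828

θ=164.7°: 64.6142
θ=244.7°: 54.6337
θ=271.2°: 56.3828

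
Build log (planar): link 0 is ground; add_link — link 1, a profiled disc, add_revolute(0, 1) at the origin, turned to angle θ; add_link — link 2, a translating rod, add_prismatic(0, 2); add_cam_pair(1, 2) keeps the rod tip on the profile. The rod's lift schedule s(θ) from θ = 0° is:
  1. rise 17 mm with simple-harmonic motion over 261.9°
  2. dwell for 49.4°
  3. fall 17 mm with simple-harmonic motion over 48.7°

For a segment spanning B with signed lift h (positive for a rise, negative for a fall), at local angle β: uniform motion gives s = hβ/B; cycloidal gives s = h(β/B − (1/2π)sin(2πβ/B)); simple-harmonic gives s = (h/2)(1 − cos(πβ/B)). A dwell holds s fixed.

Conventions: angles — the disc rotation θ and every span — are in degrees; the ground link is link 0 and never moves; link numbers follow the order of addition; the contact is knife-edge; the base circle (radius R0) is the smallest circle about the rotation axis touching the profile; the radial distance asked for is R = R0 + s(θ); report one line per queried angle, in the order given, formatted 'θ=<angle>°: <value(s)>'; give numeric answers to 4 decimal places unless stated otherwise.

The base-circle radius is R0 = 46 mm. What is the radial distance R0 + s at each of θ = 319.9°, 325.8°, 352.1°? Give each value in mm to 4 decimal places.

seg 1 [0°–261.9°] simple-harmonic, h=17: full span → s += 17 → s = 17.0000
seg 2 [261.9°–311.3°] dwell: s stays 17.0000
seg 3 [311.3°–360°] simple-harmonic, h=-17: θ=319.9° here. β=8.6, B=48.7. -17/2·(1 − cos(π·0.1766)) = -1.2749 → s = 15.7251
seg 3 [311.3°–360°] simple-harmonic, h=-17: θ=325.8° here. β=14.5, B=48.7. -17/2·(1 − cos(π·0.2977)) = -3.4552 → s = 13.5448
seg 3 [311.3°–360°] simple-harmonic, h=-17: θ=352.1° here. β=40.8, B=48.7. -17/2·(1 − cos(π·0.8378)) = -15.9199 → s = 1.0801
θ=319.9°: R = R0 + s = 46 + 15.7251 = 61.7251
θ=325.8°: R = R0 + s = 46 + 13.5448 = 59.5448
θ=352.1°: R = R0 + s = 46 + 1.0801 = 47.0801

θ=319.9°: 61.7251
θ=325.8°: 59.5448
θ=352.1°: 47.0801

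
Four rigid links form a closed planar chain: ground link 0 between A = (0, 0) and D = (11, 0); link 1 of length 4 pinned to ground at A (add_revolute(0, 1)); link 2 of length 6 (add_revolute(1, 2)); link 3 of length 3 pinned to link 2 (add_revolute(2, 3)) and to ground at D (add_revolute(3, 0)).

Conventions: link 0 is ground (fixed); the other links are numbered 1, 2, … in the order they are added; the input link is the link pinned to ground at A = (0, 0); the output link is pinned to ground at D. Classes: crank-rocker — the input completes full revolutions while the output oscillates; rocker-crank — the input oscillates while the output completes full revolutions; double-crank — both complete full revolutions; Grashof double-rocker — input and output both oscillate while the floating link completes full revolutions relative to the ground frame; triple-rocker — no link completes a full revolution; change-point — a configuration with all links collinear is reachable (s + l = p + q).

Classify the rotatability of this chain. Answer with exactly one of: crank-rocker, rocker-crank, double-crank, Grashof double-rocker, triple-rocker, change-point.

lengths: ground=11, input=4, coupler=6, output=3
sorted: s=3 (shortest), l=11 (longest), p+q=10
s + l = 14 vs p + q = 10
s + l > p + q → non-Grashof → no link fully rotates → triple-rocker

triple-rocker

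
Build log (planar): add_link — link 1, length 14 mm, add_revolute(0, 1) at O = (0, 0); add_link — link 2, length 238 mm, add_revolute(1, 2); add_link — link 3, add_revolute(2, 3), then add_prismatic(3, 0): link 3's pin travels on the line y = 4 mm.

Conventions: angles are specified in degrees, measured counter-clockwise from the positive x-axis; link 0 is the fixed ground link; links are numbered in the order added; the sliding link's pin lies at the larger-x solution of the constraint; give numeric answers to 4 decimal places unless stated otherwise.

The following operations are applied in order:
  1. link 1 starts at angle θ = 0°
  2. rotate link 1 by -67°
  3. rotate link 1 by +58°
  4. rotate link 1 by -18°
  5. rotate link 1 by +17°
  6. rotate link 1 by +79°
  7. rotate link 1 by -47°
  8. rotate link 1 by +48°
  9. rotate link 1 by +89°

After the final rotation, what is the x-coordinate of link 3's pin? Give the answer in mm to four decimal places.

geometry: r = 14 mm, L = 238 mm, e = 4 mm; θ starts at 0°
rotate link 1 by -67°: θ ← 0° -67° = -67°
rotate link 1 by +58°: θ ← -67° +58° = -9°
rotate link 1 by -18°: θ ← -9° -18° = -27°
rotate link 1 by +17°: θ ← -27° +17° = -10°
rotate link 1 by +79°: θ ← -10° +79° = 69°
rotate link 1 by -47°: θ ← 69° -47° = 22°
rotate link 1 by +48°: θ ← 22° +48° = 70°
rotate link 1 by +89°: θ ← 70° +89° = 159°
crank pin P = (r cos θ, r sin θ) = (-13.070126, 5.017151)
h = r sin θ − e = 5.017151 − 4 = 1.017151
x = r cos θ + √(L² − h²) = -13.070126 + 237.997826 = 224.927700

224.9277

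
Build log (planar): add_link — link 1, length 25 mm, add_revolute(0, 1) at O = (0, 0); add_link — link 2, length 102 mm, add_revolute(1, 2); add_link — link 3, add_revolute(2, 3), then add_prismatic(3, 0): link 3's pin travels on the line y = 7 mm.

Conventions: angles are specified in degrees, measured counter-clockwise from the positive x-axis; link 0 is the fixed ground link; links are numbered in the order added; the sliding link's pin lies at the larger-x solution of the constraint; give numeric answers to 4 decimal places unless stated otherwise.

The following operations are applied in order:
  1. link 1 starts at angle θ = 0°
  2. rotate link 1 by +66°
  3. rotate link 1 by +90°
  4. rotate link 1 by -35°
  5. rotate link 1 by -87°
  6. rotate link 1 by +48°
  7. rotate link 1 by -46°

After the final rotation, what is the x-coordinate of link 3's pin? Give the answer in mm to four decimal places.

geometry: r = 25 mm, L = 102 mm, e = 7 mm; θ starts at 0°
rotate link 1 by +66°: θ ← 0° +66° = 66°
rotate link 1 by +90°: θ ← 66° +90° = 156°
rotate link 1 by -35°: θ ← 156° -35° = 121°
rotate link 1 by -87°: θ ← 121° -87° = 34°
rotate link 1 by +48°: θ ← 34° +48° = 82°
rotate link 1 by -46°: θ ← 82° -46° = 36°
crank pin P = (r cos θ, r sin θ) = (20.225425, 14.694631)
h = r sin θ − e = 14.694631 − 7 = 7.694631
x = r cos θ + √(L² − h²) = 20.225425 + 101.709354 = 121.934779

121.9348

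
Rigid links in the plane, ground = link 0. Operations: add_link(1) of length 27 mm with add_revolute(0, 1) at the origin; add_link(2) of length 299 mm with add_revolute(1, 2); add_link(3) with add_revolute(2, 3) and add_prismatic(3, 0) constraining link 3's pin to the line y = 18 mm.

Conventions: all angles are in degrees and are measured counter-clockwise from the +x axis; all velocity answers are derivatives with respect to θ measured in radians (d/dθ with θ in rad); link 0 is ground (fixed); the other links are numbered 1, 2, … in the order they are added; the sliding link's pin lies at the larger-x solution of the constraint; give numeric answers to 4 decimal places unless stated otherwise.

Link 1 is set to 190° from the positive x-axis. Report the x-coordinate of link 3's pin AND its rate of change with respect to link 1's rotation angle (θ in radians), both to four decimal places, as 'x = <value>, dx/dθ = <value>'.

geometry: r = 27 mm, L = 299 mm, e = 18 mm
crank pin P = (r cos θ, r sin θ) = (-26.589809, -4.688501)
h = r sin θ − e = -4.688501 − 18 = -22.688501
x = r cos θ + √(L² − h²) = -26.589809 + 298.137941 = 271.548132
dx/dθ = −r sin θ − h·r cos θ/√(L² − h²) (θ in radians; h = -22.688501) = 2.664998

x = 271.5481, dx/dθ = 2.6650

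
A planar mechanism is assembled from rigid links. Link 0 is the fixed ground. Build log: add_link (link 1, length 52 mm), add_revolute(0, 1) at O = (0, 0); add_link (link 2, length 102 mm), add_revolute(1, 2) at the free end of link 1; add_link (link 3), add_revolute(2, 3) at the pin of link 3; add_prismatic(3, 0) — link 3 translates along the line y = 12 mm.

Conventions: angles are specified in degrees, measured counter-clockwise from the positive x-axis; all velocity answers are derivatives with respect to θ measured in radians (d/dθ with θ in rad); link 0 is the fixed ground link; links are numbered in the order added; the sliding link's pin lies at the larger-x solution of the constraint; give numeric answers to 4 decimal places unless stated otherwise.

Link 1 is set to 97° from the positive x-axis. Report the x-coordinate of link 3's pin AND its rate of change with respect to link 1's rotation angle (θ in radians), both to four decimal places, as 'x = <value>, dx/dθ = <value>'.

geometry: r = 52 mm, L = 102 mm, e = 12 mm
crank pin P = (r cos θ, r sin θ) = (-6.337206, 51.612400)
h = r sin θ − e = 51.612400 − 12 = 39.612400
x = r cos θ + √(L² − h²) = -6.337206 + 93.993924 = 87.656718
dx/dθ = −r sin θ − h·r cos θ/√(L² − h²) (θ in radians; h = 39.612400) = -48.941675

x = 87.6567, dx/dθ = -48.9417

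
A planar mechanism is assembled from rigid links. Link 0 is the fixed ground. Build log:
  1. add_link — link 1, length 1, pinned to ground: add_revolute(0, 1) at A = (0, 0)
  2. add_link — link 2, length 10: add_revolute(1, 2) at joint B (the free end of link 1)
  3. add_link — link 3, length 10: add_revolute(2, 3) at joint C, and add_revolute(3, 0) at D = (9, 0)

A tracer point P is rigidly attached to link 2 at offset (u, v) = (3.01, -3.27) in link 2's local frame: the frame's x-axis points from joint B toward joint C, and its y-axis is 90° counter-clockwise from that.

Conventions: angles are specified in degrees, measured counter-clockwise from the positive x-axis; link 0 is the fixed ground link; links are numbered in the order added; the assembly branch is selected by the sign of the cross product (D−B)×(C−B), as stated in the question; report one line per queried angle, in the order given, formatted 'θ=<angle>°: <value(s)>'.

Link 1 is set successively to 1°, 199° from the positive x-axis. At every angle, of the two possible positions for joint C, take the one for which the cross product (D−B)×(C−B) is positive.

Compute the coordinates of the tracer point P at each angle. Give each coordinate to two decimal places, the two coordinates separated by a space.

A=(0,0), D=(9.00,0)
θ=1°: B = A + 1.00·(cos1°, sin1°) = (0.9998, 0.0175)
θ=1°: |BD| = 8.0002
θ=1°: circle(B,10.00) ∩ circle(D,10.00): a=4.0001, h=9.1651
θ=1°:   candidates: C₊=(5.0199,9.1738) cross=73.322; C₋=(4.9799,-9.1564) cross=-73.322
θ=1°:   branch + wants cross > 0 → take C=(5.0199,9.1738) (cross=73.322)
θ=1°: ex = (C−B)/|BC| = (0.4020,0.9156); ey = (-0.9156,0.4020)
θ=1°: P = B + 3.01·ex + -3.27·ey = (5.2040,1.4590)
θ=199°: B = A + 1.00·(cos199°, sin199°) = (-0.9455, -0.3256)
θ=199°: |BD| = 9.9508
θ=199°: circle(B,10.00) ∩ circle(D,10.00): a=4.9754, h=8.6744
θ=199°:   candidates: C₊=(3.7434,8.5070) cross=86.318; C₋=(4.3110,-8.8325) cross=-86.318
θ=199°:   branch + wants cross > 0 → take C=(3.7434,8.5070) (cross=86.318)
θ=199°: ex = (C−B)/|BC| = (0.4689,0.8833); ey = (-0.8833,0.4689)
θ=199°: P = B + 3.01·ex + -3.27·ey = (3.3541,0.7997)

θ=1°: 5.20 1.46
θ=199°: 3.35 0.80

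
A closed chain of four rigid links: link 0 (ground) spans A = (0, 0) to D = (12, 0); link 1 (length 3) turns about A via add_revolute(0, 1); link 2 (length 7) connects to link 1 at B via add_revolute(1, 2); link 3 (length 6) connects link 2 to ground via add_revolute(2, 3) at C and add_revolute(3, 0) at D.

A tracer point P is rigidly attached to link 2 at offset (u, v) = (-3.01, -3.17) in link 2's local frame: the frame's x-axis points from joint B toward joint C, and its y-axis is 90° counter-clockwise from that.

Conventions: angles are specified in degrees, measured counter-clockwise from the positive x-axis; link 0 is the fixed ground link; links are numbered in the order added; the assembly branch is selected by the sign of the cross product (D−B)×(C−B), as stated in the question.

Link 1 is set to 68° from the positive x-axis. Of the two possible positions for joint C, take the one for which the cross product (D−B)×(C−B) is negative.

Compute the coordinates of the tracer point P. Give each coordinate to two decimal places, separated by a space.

A=(0,0), D=(12.00,0)
B = A + 3.00·(cos68°, sin68°) = (1.1238, 2.7816)
|BD| = 11.2262
circle(B,7.00) ∩ circle(D,6.00): a=6.1921, h=3.2646
  candidates: C₊=(7.9317,4.4101) cross=36.649; C₋=(6.3140,-1.9155) cross=-36.649
  branch - wants cross < 0 → take C=(6.3140,-1.9155) (cross=-36.649)
ex = (C−B)/|BC| = (0.7415,-0.6710); ey = (0.6710,0.7415)
P = B + -3.01·ex + -3.17·ey = (-3.2350,2.4509)

-3.24 2.45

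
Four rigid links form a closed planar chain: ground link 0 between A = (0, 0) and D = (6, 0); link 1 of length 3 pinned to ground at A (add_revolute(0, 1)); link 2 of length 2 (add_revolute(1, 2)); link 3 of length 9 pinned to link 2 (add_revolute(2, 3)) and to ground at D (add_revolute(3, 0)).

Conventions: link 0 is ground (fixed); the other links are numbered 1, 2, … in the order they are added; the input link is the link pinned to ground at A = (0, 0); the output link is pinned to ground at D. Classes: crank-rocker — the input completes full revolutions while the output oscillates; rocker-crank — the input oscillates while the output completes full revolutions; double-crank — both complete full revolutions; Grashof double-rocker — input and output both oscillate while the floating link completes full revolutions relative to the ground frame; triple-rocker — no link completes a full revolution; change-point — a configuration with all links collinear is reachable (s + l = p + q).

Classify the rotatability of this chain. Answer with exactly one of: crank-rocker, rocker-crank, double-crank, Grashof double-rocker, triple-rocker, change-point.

lengths: ground=6, input=3, coupler=2, output=9
sorted: s=2 (shortest), l=9 (longest), p+q=9
s + l = 11 vs p + q = 9
s + l > p + q → non-Grashof → no link fully rotates → triple-rocker

triple-rocker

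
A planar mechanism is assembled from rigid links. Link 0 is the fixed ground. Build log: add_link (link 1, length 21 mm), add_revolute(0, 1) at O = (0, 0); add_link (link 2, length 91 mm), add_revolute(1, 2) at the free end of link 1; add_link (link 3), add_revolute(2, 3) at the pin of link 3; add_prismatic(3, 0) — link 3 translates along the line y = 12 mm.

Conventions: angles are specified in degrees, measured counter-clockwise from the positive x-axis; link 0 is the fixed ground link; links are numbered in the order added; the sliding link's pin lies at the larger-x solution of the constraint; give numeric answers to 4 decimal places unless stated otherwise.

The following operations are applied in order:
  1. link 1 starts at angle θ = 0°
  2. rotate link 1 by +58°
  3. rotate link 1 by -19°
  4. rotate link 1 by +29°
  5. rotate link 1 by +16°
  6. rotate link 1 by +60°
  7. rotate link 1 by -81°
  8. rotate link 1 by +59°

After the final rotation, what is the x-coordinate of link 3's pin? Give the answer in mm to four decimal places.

geometry: r = 21 mm, L = 91 mm, e = 12 mm; θ starts at 0°
rotate link 1 by +58°: θ ← 0° +58° = 58°
rotate link 1 by -19°: θ ← 58° -19° = 39°
rotate link 1 by +29°: θ ← 39° +29° = 68°
rotate link 1 by +16°: θ ← 68° +16° = 84°
rotate link 1 by +60°: θ ← 84° +60° = 144°
rotate link 1 by -81°: θ ← 144° -81° = 63°
rotate link 1 by +59°: θ ← 63° +59° = 122°
crank pin P = (r cos θ, r sin θ) = (-11.128305, 17.809010)
h = r sin θ − e = 17.809010 − 12 = 5.809010
x = r cos θ + √(L² − h²) = -11.128305 + 90.814401 = 79.686096

79.6861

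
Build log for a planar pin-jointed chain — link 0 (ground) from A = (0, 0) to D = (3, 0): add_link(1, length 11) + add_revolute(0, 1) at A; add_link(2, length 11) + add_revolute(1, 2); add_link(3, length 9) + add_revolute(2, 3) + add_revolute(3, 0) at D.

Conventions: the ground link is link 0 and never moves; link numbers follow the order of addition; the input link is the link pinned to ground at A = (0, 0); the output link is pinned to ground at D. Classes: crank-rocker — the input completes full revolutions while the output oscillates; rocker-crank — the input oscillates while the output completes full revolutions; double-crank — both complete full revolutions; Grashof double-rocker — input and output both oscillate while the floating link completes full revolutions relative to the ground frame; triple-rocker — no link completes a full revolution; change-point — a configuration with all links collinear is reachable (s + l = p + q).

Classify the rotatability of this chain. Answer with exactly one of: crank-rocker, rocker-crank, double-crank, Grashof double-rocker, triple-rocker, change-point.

lengths: ground=3, input=11, coupler=11, output=9
sorted: s=3 (shortest), l=11 (longest), p+q=20
s + l = 14 vs p + q = 20
s + l < p + q (Grashof) with shortest = ground link → double-crank

double-crank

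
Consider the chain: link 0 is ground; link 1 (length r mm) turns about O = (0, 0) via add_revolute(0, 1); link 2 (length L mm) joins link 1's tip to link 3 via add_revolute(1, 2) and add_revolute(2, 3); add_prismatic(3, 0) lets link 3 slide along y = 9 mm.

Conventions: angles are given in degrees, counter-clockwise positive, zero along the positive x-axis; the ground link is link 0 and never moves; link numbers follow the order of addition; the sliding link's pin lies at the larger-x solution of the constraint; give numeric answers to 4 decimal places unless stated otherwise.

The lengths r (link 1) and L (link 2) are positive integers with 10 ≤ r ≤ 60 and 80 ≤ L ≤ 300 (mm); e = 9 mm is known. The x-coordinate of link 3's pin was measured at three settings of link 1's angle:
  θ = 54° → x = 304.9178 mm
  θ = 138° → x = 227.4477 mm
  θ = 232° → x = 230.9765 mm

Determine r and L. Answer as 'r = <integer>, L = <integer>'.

constraint per measurement: (x − r cos θ)² + (r sin θ − e)² = L²
subtracting the θ₁ and θ₂ equations cancels the r² and L² terms:
r = (x₁² − x₂²) / (2[(x₁cos θ₁ + e sin θ₁) − (x₂cos θ₂ + e sin θ₂)]) = 59.0000 → r = 59
L² = (x₁ − r cos θ₁)² + (r sin θ₁ − e)² = 74528.9988 → L = 273.0000 → L = 273
check at θ₃=232°: x = 230.9765 (printed 230.9765) ✓

r = 59, L = 273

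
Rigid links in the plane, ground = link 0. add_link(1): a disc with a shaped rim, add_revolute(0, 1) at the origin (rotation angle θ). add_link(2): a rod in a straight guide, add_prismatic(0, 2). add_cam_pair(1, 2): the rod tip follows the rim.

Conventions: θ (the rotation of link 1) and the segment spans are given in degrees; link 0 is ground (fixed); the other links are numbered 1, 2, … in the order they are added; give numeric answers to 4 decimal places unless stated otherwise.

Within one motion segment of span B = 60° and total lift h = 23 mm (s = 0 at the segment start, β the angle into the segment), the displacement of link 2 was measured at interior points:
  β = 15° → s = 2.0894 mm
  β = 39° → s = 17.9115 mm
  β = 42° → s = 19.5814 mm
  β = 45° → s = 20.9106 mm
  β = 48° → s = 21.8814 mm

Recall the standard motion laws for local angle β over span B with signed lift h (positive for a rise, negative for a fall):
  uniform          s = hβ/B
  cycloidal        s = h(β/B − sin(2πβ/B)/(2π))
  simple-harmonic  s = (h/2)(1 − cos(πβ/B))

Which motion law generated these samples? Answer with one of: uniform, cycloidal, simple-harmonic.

candidates at β/B = r: uniform s = h·r (linear in β); cycloidal s = h·(r − sin(2πr)/(2π)); simple-harmonic s = (h/2)(1 − cos(πr))
β=15°: printed 2.0894 | uniform 5.7500, cycloidal 2.0894, simple-harmonic 3.3683
β=39°: printed 17.9115 | uniform 14.9500, cycloidal 17.9115, simple-harmonic 16.7209
β=42°: printed 19.5814 | uniform 16.1000, cycloidal 19.5814, simple-harmonic 18.2595
β=45°: printed 20.9106 | uniform 17.2500, cycloidal 20.9106, simple-harmonic 19.6317
β=48°: printed 21.8814 | uniform 18.4000, cycloidal 21.8814, simple-harmonic 20.8037
only one law matches every sample → cycloidal

cycloidal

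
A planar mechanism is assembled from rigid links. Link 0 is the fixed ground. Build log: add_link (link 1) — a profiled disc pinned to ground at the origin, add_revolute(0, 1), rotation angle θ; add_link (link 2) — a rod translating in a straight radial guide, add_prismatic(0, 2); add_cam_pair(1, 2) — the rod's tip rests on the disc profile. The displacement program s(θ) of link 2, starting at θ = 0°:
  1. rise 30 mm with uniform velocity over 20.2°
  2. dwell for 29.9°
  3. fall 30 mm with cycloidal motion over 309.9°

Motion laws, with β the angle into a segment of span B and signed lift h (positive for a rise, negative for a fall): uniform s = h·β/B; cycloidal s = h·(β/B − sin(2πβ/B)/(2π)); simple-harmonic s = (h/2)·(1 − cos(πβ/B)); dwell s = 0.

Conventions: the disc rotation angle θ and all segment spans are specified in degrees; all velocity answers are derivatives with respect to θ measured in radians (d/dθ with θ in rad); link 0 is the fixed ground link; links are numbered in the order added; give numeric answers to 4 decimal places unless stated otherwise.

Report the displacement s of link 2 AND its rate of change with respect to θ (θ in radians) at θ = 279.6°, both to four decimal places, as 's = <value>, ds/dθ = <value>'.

seg 1 [0°–20.2°] uniform, h=30: full span → s += 30 → s = 30.0000
seg 2 [20.2°–50.1°] dwell: s stays 30.0000
seg 3 [50.1°–360°] cycloidal, h=-30: θ=279.6° here. β=229.5, B=309.9. -30·(0.7406 − sin(2π·0.7406)/(2π)) = -26.9831 → s = 3.0169
velocity in seg [50.1°–360°] (cycloidal), θ in radians: β = 229.5° = 4.0055 rad, B = 309.9° = 5.4088 rad; ds/dθ = (h/B)(1 − cos(2πβ/B)) = ((-30)/5.4088)(1 − cos(2π·0.7406)) = -5.875282 mm/rad

s = 3.0169, ds/dθ = -5.8753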